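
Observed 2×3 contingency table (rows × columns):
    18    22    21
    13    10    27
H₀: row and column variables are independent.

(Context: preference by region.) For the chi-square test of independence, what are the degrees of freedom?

degrees of freedom = 2

df = (r−1)(c−1) = (2−1)·(3−1) = 2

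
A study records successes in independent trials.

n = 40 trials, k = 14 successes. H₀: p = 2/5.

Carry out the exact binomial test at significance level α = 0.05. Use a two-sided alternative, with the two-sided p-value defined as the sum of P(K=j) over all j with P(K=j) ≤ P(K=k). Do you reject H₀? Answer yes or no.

reject H₀: no

Exact binomial: n=40, k=14, p₀=2/5=0.4000
P(X=j) = C(n,j)·p₀^j·(1−p₀)^(n−j); p = Σ P(X=j) over j with P(X=j) ≤ P(X=14)
p-value (two-sided) = 0.62891
At α=0.05: p ≥ α → fail to reject H₀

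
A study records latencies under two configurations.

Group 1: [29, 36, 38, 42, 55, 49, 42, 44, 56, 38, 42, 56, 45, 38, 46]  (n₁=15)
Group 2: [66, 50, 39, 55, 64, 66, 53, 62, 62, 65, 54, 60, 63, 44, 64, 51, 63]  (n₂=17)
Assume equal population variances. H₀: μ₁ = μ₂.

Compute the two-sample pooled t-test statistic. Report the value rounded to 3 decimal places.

x̄₁=43.733, s₁=7.778, n₁=15
x̄₂=57.706, s₂=8.115, n₂=17
s_p² = [14·7.778² + 16·8.115²]/30 = 63.3488
SE = √(s_p²·(1/15+1/17)) = 2.8195
t = (43.733−57.706)/2.8195 = -4.9557
df = 30

test statistic = -4.956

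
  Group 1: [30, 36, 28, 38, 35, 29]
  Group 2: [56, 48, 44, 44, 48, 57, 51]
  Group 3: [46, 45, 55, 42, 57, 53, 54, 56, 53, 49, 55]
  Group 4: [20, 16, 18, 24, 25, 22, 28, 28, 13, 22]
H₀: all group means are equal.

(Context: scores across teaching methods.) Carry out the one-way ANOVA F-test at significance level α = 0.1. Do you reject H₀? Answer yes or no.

reject H₀: yes

Group means [32.67, 49.71, 51.36, 21.60], grand mean 38.971
SSB = Σnᵢ(x̄ᵢ−x̄)² = 5753.263; SSW = ΣΣ(x−x̄ᵢ)² = 727.707
MSB = 5753.263/3 = 1917.7544; MSW = 727.707/30 = 24.2569
F = MSB/MSW = 79.0601
df = (3, 30)
p-value (upper-tail) = 0.00000
At α=0.1: p < α → reject H₀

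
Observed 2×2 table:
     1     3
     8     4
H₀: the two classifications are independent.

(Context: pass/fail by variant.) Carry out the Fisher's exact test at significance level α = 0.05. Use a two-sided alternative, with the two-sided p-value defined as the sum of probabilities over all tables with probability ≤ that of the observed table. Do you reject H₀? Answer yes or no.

Margins: r₁=4, r₂=12, c₁=9, c₂=7, n=16
p_obs = C(4,1)·C(12,8)/C(16,9); sum pmf over tables with pmf ≤ p_obs
p-value (two-sided) = 0.26154
At α=0.05: p ≥ α → fail to reject H₀

reject H₀: no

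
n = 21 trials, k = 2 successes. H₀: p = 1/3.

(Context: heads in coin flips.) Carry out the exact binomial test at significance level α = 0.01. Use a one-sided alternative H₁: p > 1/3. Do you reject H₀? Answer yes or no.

reject H₀: no

Exact binomial: n=21, k=2, p₀=1/3=0.3333
P(X≥2) from Σ C(n,i)·p₀^i·(1−p₀)^(n−i)
p-value (one-sided, H₁ greater) = 0.99769
At α=0.01: p ≥ α → fail to reject H₀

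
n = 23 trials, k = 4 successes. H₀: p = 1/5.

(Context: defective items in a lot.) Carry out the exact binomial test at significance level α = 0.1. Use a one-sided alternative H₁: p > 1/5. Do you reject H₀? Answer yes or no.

Exact binomial: n=23, k=4, p₀=1/5=0.2000
P(X≥4) from Σ C(n,i)·p₀^i·(1−p₀)^(n−i)
p-value (one-sided, H₁ greater) = 0.70347
At α=0.1: p ≥ α → fail to reject H₀

reject H₀: no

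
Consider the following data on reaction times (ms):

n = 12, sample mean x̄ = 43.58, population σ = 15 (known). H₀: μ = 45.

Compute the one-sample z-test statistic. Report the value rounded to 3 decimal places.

SE = σ/√n = 15/√12 = 4.3301
z = (x̄−μ₀)/SE = (43.58−45)/4.3301 = -0.3279

test statistic = -0.328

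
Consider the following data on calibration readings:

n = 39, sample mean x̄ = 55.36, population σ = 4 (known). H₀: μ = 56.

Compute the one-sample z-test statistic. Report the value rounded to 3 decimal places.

SE = σ/√n = 4/√39 = 0.6405
z = (x̄−μ₀)/SE = (55.36−56)/0.6405 = -0.9992

test statistic = -0.999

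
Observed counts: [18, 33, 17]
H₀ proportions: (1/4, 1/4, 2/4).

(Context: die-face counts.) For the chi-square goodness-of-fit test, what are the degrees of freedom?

df = k − 1 = 3 − 1 = 2

degrees of freedom = 2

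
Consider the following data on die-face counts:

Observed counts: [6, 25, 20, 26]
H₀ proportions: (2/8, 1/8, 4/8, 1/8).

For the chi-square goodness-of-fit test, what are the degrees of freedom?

degrees of freedom = 3

df = k − 1 = 4 − 1 = 3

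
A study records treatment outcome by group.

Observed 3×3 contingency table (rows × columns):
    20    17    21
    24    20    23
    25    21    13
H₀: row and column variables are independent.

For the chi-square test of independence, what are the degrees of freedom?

df = (r−1)(c−1) = (3−1)·(3−1) = 4

degrees of freedom = 4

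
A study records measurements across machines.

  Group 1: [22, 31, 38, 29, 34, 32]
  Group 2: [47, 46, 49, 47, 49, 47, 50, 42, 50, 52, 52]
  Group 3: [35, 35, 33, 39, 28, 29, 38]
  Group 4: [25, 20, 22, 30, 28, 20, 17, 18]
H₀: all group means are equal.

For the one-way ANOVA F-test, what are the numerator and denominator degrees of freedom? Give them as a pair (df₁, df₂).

k = 4 groups, N = 32 total
df = (k−1, N−k) = (4−1, 32−4) = (3, 28)

degrees of freedom = [3, 28]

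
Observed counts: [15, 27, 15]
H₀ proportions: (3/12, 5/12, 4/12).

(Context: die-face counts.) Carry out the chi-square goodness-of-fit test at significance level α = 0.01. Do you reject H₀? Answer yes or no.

n = 57; E_i = n·p_i = [14.25, 23.75, 19.00]
χ² = (15−14.25)²/14.25 + (27−23.75)²/23.75 + (15−19.00)²/19.00 = 1.3263
df = 2
p-value (upper-tail) = 0.51522
At α=0.01: p ≥ α → fail to reject H₀

reject H₀: no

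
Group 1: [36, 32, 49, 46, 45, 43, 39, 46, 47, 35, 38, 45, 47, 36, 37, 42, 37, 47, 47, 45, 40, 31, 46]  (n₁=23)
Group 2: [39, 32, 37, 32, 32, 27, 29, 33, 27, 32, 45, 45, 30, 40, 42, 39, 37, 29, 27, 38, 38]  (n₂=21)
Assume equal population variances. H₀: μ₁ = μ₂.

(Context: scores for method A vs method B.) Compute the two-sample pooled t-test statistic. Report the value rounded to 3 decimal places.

test statistic = 4.049

x̄₁=41.565, s₁=5.401, n₁=23
x̄₂=34.762, s₂=5.744, n₂=21
s_p² = [22·5.401² + 20·5.744²]/42 = 30.9872
SE = √(s_p²·(1/23+1/21)) = 1.6801
t = (41.565−34.762)/1.6801 = 4.0493
df = 42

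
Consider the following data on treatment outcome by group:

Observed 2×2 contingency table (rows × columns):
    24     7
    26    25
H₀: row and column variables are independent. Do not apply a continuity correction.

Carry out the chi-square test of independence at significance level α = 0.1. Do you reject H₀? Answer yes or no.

Row totals [31, 51], col totals [50, 32], n=82
χ² = (24−18.90)²/18.90 + (7−12.10)²/12.10 + (26−31.10)²/31.10 + (25−19.90)²/19.90 = 5.6639
df = 1
p-value (upper-tail) = 0.01732
At α=0.1: p < α → reject H₀

reject H₀: yes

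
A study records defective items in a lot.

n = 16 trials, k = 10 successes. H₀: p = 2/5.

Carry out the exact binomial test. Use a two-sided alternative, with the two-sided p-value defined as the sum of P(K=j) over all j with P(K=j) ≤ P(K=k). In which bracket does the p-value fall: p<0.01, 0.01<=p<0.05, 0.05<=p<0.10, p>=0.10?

p-value bracket: 0.05<=p<0.10

Exact binomial: n=16, k=10, p₀=2/5=0.4000
P(X=j) = C(n,j)·p₀^j·(1−p₀)^(n−j); p = Σ P(X=j) over j with P(X=j) ≤ P(X=10)
p-value (two-sided) = 0.07666
→ bracket: 0.05<=p<0.10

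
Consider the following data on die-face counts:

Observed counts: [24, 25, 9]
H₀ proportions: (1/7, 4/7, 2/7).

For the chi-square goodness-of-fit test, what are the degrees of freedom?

df = k − 1 = 3 − 1 = 2

degrees of freedom = 2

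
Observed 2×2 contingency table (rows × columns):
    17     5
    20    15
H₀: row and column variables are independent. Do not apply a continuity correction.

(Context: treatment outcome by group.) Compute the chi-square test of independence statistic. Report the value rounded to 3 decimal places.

test statistic = 2.403

Row totals [22, 35], col totals [37, 20], n=57
χ² = (17−14.28)²/14.28 + (5−7.72)²/7.72 + (20−22.72)²/22.72 + (15−12.28)²/12.28 = 2.4033
df = 1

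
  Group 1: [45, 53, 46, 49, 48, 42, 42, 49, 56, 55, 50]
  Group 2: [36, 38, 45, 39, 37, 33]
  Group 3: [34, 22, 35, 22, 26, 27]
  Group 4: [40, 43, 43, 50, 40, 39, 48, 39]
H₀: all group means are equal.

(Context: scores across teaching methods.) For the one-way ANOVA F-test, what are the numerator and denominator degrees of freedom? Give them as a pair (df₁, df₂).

degrees of freedom = [3, 27]

k = 4 groups, N = 31 total
df = (k−1, N−k) = (4−1, 31−4) = (3, 27)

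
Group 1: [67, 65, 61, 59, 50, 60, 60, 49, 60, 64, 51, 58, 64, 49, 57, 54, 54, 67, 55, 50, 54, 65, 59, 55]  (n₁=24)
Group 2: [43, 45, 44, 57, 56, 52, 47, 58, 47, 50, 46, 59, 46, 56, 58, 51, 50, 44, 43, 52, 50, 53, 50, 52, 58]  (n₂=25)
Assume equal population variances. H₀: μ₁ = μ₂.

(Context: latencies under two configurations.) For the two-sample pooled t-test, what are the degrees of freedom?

degrees of freedom = 47

df = n₁ + n₂ − 2 = 24 + 25 − 2 = 47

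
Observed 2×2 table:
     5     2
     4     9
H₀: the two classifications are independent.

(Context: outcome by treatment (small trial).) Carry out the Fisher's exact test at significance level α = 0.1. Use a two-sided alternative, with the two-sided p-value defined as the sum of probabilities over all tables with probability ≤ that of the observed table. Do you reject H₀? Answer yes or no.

Margins: r₁=7, r₂=13, c₁=9, c₂=11, n=20
p_obs = C(7,5)·C(13,4)/C(20,9); sum pmf over tables with pmf ≤ p_obs
p-value (two-sided) = 0.15967
At α=0.1: p ≥ α → fail to reject H₀

reject H₀: no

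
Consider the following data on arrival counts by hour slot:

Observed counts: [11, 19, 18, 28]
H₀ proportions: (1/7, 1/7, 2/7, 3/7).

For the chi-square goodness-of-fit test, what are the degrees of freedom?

df = k − 1 = 4 − 1 = 3

degrees of freedom = 3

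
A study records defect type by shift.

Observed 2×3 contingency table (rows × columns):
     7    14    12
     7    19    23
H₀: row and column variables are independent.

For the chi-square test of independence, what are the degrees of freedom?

degrees of freedom = 2

df = (r−1)(c−1) = (2−1)·(3−1) = 2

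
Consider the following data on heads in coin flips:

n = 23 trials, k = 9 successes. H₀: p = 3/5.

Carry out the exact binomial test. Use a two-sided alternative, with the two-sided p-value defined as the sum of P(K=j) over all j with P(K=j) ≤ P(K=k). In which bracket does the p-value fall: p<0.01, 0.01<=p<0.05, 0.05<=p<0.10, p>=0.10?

p-value bracket: 0.05<=p<0.10

Exact binomial: n=23, k=9, p₀=3/5=0.6000
P(X=j) = C(n,j)·p₀^j·(1−p₀)^(n−j); p = Σ P(X=j) over j with P(X=j) ≤ P(X=9)
p-value (two-sided) = 0.05390
→ bracket: 0.05<=p<0.10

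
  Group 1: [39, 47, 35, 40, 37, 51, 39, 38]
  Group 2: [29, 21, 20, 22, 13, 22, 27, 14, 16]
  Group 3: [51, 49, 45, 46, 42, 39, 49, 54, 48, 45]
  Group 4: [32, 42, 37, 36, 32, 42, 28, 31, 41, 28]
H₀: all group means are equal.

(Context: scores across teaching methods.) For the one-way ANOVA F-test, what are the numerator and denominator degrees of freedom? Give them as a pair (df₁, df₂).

k = 4 groups, N = 37 total
df = (k−1, N−k) = (4−1, 37−4) = (3, 33)

degrees of freedom = [3, 33]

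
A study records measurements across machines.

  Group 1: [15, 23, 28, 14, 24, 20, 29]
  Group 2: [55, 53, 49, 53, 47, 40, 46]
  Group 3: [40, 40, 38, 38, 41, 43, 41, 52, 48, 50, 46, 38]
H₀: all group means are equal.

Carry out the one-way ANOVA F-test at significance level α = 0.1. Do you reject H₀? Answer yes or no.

Group means [21.86, 49.00, 42.92], grand mean 38.885
SSB = Σnᵢ(x̄ᵢ−x̄)² = 2940.880; SSW = ΣΣ(x−x̄ᵢ)² = 633.774
MSB = 2940.880/2 = 1470.4400; MSW = 633.774/23 = 27.5554
F = MSB/MSW = 53.3631
df = (2, 23)
p-value (upper-tail) = 0.00000
At α=0.1: p < α → reject H₀

reject H₀: yes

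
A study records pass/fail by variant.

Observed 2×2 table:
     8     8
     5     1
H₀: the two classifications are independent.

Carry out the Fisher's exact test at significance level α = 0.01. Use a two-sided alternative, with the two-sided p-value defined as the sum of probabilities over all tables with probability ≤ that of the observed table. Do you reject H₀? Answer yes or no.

reject H₀: no

Margins: r₁=16, r₂=6, c₁=13, c₂=9, n=22
p_obs = C(16,8)·C(6,5)/C(22,13); sum pmf over tables with pmf ≤ p_obs
p-value (two-sided) = 0.33304
At α=0.01: p ≥ α → fail to reject H₀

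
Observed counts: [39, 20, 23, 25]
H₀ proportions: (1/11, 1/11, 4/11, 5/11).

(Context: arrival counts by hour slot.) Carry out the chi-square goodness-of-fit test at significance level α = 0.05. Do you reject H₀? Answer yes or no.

n = 107; E_i = n·p_i = [9.73, 9.73, 38.91, 48.64]
χ² = (39−9.73)²/9.73 + (20−9.73)²/9.73 + (23−38.91)²/38.91 + (25−48.64)²/48.64 = 116.9322
df = 3
p-value (upper-tail) = 0.00000
At α=0.05: p < α → reject H₀

reject H₀: yes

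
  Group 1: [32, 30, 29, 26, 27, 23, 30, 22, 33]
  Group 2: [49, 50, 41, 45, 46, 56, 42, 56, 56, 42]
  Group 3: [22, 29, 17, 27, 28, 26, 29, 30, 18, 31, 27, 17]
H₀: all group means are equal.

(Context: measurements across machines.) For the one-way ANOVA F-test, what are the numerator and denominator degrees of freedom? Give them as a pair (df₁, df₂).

degrees of freedom = [2, 28]

k = 3 groups, N = 31 total
df = (k−1, N−k) = (3−1, 31−3) = (2, 28)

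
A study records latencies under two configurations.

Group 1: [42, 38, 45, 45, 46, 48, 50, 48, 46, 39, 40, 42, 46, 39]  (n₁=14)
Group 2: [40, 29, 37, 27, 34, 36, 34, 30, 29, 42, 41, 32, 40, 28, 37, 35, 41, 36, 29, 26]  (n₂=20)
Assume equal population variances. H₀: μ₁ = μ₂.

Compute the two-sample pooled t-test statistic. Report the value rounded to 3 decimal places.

test statistic = 5.972

x̄₁=43.857, s₁=3.840, n₁=14
x̄₂=34.150, s₂=5.153, n₂=20
s_p² = [13·3.840² + 19·5.153²]/32 = 21.7583
SE = √(s_p²·(1/14+1/20)) = 1.6254
t = (43.857−34.150)/1.6254 = 5.9720
df = 32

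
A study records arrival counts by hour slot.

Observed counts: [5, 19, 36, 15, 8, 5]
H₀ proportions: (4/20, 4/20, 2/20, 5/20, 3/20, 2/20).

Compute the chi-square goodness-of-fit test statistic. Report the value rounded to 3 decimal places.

n = 88; E_i = n·p_i = [17.60, 17.60, 8.80, 22.00, 13.20, 8.80]
χ² = (5−17.60)²/17.60 + (19−17.60)²/17.60 + (36−8.80)²/8.80 + (15−22.00)²/22.00 + (8−13.20)²/13.20 + (5−8.80)²/8.80 = 99.1212
df = 5

test statistic = 99.121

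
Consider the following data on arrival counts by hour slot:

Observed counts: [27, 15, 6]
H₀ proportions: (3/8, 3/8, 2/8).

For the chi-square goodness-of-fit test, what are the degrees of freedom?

degrees of freedom = 2

df = k − 1 = 3 − 1 = 2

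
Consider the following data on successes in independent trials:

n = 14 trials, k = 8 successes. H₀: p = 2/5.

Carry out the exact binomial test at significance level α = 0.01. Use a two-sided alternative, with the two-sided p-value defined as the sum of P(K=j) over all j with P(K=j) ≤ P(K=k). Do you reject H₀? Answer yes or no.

reject H₀: no

Exact binomial: n=14, k=8, p₀=2/5=0.4000
P(X=j) = C(n,j)·p₀^j·(1−p₀)^(n−j); p = Σ P(X=j) over j with P(X=j) ≤ P(X=8)
p-value (two-sided) = 0.27445
At α=0.01: p ≥ α → fail to reject H₀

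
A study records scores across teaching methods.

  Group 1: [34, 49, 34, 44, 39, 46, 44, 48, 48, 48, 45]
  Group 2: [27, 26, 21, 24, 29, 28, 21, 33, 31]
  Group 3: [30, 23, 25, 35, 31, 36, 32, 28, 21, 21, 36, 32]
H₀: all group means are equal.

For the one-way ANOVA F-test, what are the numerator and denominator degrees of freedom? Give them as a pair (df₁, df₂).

degrees of freedom = [2, 29]

k = 3 groups, N = 32 total
df = (k−1, N−k) = (3−1, 32−3) = (2, 29)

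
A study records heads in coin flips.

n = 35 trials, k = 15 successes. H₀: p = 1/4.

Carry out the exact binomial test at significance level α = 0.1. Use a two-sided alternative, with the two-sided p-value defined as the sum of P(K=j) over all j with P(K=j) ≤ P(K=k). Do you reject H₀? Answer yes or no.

Exact binomial: n=35, k=15, p₀=1/4=0.2500
P(X=j) = C(n,j)·p₀^j·(1−p₀)^(n−j); p = Σ P(X=j) over j with P(X=j) ≤ P(X=15)
p-value (two-sided) = 0.01911
At α=0.1: p < α → reject H₀

reject H₀: yes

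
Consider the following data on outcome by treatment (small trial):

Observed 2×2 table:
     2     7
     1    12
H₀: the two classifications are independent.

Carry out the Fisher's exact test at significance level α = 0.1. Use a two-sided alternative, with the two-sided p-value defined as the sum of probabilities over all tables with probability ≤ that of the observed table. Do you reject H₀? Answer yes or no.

reject H₀: no

Margins: r₁=9, r₂=13, c₁=3, c₂=19, n=22
p_obs = C(9,2)·C(13,1)/C(22,3); sum pmf over tables with pmf ≤ p_obs
p-value (two-sided) = 0.54416
At α=0.1: p ≥ α → fail to reject H₀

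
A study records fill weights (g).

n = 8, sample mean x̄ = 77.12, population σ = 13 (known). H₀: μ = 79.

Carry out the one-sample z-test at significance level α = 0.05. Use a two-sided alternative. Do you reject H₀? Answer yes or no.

SE = σ/√n = 13/√8 = 4.5962
z = (x̄−μ₀)/SE = (77.12−79)/4.5962 = -0.4090
p-value (two-sided) = 0.68251
At α=0.05: p ≥ α → fail to reject H₀

reject H₀: no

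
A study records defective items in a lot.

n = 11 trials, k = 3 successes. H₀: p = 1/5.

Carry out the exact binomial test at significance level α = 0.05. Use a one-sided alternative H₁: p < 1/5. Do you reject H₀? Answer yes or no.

reject H₀: no

Exact binomial: n=11, k=3, p₀=1/5=0.2000
P(X≤3) from Σ C(n,i)·p₀^i·(1−p₀)^(n−i)
p-value (one-sided, H₁ less) = 0.83886
At α=0.05: p ≥ α → fail to reject H₀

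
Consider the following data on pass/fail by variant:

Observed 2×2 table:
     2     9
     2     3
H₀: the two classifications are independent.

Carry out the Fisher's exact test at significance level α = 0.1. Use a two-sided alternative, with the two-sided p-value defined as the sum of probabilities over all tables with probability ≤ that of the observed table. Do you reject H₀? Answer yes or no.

Margins: r₁=11, r₂=5, c₁=4, c₂=12, n=16
p_obs = C(11,2)·C(5,2)/C(16,4); sum pmf over tables with pmf ≤ p_obs
p-value (two-sided) = 0.54670
At α=0.1: p ≥ α → fail to reject H₀

reject H₀: no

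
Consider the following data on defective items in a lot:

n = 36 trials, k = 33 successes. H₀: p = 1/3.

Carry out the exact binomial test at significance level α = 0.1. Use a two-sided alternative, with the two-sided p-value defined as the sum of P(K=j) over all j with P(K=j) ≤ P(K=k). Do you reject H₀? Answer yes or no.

reject H₀: yes

Exact binomial: n=36, k=33, p₀=1/3=0.3333
P(X=j) = C(n,j)·p₀^j·(1−p₀)^(n−j); p = Σ P(X=j) over j with P(X=j) ≤ P(X=33)
p-value (two-sided) = 0.00000
At α=0.1: p < α → reject H₀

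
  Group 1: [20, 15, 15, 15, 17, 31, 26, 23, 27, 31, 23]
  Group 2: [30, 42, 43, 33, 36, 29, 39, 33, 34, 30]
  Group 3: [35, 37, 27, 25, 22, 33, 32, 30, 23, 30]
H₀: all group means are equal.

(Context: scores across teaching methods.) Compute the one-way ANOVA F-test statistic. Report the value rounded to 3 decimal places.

Group means [22.09, 34.90, 29.40], grand mean 28.581
SSB = Σnᵢ(x̄ᵢ−x̄)² = 869.339; SSW = ΣΣ(x−x̄ᵢ)² = 836.209
MSB = 869.339/2 = 434.6696; MSW = 836.209/28 = 29.8646
F = MSB/MSW = 14.5547
df = (2, 28)

test statistic = 14.555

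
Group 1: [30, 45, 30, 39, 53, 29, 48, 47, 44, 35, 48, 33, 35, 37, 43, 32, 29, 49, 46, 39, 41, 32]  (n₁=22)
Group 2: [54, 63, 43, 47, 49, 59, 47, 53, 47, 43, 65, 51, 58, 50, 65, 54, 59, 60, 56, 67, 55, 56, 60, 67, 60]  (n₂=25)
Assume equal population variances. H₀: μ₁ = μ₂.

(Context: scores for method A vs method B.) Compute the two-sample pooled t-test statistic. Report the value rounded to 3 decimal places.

x̄₁=39.273, s₁=7.504, n₁=22
x̄₂=55.520, s₂=7.148, n₂=25
s_p² = [21·7.504² + 24·7.148²]/45 = 53.5245
SE = √(s_p²·(1/22+1/25)) = 2.1387
t = (39.273−55.520)/2.1387 = -7.5969
df = 45

test statistic = -7.597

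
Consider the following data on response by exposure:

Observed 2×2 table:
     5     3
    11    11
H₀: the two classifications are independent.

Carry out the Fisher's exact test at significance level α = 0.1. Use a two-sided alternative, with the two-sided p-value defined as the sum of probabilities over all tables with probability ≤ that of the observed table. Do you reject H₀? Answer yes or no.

reject H₀: no

Margins: r₁=8, r₂=22, c₁=16, c₂=14, n=30
p_obs = C(8,5)·C(22,11)/C(30,16); sum pmf over tables with pmf ≤ p_obs
p-value (two-sided) = 0.68873
At α=0.1: p ≥ α → fail to reject H₀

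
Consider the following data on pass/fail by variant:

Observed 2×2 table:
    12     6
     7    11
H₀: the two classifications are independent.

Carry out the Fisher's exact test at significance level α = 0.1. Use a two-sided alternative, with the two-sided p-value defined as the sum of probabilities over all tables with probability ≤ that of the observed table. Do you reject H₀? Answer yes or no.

Margins: r₁=18, r₂=18, c₁=19, c₂=17, n=36
p_obs = C(18,12)·C(18,7)/C(36,19); sum pmf over tables with pmf ≤ p_obs
p-value (two-sided) = 0.18114
At α=0.1: p ≥ α → fail to reject H₀

reject H₀: no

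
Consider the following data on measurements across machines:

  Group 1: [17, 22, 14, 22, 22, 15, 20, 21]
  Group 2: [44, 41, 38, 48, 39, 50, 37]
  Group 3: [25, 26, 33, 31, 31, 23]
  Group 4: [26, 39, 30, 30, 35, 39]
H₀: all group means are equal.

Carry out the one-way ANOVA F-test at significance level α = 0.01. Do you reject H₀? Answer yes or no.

reject H₀: yes

Group means [19.12, 42.43, 28.17, 33.17], grand mean 30.296
SSB = Σnᵢ(x̄ᵢ−x̄)² = 2105.374; SSW = ΣΣ(x−x̄ᵢ)² = 454.256
MSB = 2105.374/3 = 701.7912; MSW = 454.256/23 = 19.7503
F = MSB/MSW = 35.5333
df = (3, 23)
p-value (upper-tail) = 0.00000
At α=0.01: p < α → reject H₀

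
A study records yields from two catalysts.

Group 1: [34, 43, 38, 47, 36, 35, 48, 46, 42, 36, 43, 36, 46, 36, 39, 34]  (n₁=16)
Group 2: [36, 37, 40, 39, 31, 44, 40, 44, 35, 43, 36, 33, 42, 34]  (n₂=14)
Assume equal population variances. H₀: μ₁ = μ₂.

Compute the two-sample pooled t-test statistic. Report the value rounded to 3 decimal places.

x̄₁=39.938, s₁=4.986, n₁=16
x̄₂=38.143, s₂=4.204, n₂=14
s_p² = [15·4.986² + 13·4.204²]/28 = 21.5233
SE = √(s_p²·(1/16+1/14)) = 1.6978
t = (39.938−38.143)/1.6978 = 1.0570
df = 28

test statistic = 1.057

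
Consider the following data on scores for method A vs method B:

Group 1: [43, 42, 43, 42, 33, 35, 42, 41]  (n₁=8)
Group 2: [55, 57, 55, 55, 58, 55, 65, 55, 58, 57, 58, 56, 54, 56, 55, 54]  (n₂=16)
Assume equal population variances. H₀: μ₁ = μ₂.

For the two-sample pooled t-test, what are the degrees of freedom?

degrees of freedom = 22

df = n₁ + n₂ − 2 = 8 + 16 − 2 = 22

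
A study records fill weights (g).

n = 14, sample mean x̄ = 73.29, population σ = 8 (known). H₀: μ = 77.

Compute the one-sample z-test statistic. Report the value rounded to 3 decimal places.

SE = σ/√n = 8/√14 = 2.1381
z = (x̄−μ₀)/SE = (73.29−77)/2.1381 = -1.7352

test statistic = -1.735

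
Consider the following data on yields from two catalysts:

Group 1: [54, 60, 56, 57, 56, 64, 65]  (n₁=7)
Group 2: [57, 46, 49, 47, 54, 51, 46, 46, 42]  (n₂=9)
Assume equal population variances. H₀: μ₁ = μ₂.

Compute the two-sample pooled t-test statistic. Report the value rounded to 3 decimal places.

test statistic = 4.515

x̄₁=58.857, s₁=4.259, n₁=7
x̄₂=48.667, s₂=4.637, n₂=9
s_p² = [6·4.259² + 8·4.637²]/14 = 20.0612
SE = √(s_p²·(1/7+1/9)) = 2.2572
t = (58.857−48.667)/2.2572 = 4.5147
df = 14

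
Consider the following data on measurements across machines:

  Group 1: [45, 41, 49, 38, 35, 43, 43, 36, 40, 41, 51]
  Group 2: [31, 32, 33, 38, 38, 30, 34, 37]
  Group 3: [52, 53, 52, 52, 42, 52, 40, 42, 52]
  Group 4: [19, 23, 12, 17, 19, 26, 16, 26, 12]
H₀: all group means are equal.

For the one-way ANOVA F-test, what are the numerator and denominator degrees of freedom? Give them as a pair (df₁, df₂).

degrees of freedom = [3, 33]

k = 4 groups, N = 37 total
df = (k−1, N−k) = (4−1, 37−4) = (3, 33)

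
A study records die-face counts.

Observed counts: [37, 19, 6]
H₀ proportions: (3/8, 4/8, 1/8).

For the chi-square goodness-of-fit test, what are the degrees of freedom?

degrees of freedom = 2

df = k − 1 = 3 − 1 = 2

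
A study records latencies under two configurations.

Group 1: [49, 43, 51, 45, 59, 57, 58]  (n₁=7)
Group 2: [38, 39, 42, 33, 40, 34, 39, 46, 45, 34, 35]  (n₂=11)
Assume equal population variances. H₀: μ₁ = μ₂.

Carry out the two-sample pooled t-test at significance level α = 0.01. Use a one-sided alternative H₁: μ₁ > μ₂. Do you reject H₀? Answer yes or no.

reject H₀: yes

x̄₁=51.714, s₁=6.448, n₁=7
x̄₂=38.636, s₂=4.433, n₂=11
s_p² = [6·6.448² + 10·4.433²]/16 = 27.8734
SE = √(s_p²·(1/7+1/11)) = 2.5526
t = (51.714−38.636)/2.5526 = 5.1233
df = 16
p-value (one-sided, H₁ greater) = 0.00005
At α=0.01: p < α → reject H₀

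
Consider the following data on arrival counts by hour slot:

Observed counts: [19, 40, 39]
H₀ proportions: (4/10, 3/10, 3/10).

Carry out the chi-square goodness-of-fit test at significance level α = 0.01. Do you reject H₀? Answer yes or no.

n = 98; E_i = n·p_i = [39.20, 29.40, 29.40]
χ² = (19−39.20)²/39.20 + (40−29.40)²/29.40 + (39−29.40)²/29.40 = 17.3656
df = 2
p-value (upper-tail) = 0.00017
At α=0.01: p < α → reject H₀

reject H₀: yes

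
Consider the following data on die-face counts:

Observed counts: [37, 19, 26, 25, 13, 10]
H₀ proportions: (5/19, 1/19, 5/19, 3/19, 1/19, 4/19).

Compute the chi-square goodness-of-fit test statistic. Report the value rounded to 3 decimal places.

n = 130; E_i = n·p_i = [34.21, 6.84, 34.21, 20.53, 6.84, 27.37]
χ² = (37−34.21)²/34.21 + (19−6.84)²/6.84 + (26−34.21)²/34.21 + (25−20.53)²/20.53 + (13−6.84)²/6.84 + (10−27.37)²/27.37 = 41.3410
df = 5

test statistic = 41.341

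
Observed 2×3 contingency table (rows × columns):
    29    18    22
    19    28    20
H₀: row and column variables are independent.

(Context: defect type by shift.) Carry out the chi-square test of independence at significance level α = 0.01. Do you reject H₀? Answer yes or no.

Row totals [69, 67], col totals [48, 46, 42], n=136
χ² = (29−24.35)²/24.35 + (18−23.34)²/23.34 + (22−21.31)²/21.31 + (19−23.65)²/23.65 + (28−22.66)²/22.66 + (20−20.69)²/20.69 = 4.3240
df = 2
p-value (upper-tail) = 0.11509
At α=0.01: p ≥ α → fail to reject H₀

reject H₀: no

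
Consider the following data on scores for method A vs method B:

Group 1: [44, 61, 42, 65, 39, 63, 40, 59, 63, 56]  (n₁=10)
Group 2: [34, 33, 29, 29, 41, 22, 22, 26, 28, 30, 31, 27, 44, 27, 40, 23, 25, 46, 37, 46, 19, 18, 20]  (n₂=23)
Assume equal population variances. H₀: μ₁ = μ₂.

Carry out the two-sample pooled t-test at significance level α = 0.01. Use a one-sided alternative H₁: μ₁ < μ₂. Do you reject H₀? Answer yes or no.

reject H₀: no

x̄₁=53.200, s₁=10.644, n₁=10
x̄₂=30.304, s₂=8.552, n₂=23
s_p² = [9·10.644² + 22·8.552²]/31 = 84.7893
SE = √(s_p²·(1/10+1/23)) = 3.4879
t = (53.200−30.304)/3.4879 = 6.5643
df = 31
p-value (one-sided, H₁ less) = 1.00000
At α=0.01: p ≥ α → fail to reject H₀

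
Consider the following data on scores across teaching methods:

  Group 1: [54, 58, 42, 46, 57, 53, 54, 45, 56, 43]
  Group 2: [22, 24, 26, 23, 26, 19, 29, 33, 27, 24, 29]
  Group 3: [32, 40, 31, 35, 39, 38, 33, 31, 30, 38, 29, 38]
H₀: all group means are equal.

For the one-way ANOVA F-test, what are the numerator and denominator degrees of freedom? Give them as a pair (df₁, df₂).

degrees of freedom = [2, 30]

k = 3 groups, N = 33 total
df = (k−1, N−k) = (3−1, 33−3) = (2, 30)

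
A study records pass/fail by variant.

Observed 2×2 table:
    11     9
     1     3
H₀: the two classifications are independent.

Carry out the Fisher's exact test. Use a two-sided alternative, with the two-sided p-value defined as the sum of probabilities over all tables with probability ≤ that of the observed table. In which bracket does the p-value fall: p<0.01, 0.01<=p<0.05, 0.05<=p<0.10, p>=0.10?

Margins: r₁=20, r₂=4, c₁=12, c₂=12, n=24
p_obs = C(20,11)·C(4,1)/C(24,12); sum pmf over tables with pmf ≤ p_obs
p-value (two-sided) = 0.59006
→ bracket: p>=0.10

p-value bracket: p>=0.10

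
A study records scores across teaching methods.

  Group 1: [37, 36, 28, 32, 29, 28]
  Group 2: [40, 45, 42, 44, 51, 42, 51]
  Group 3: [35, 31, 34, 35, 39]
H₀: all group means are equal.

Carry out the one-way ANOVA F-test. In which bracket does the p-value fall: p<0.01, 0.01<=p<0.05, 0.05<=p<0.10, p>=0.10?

p-value bracket: p<0.01

Group means [31.67, 45.00, 34.80], grand mean 37.722
SSB = Σnᵢ(x̄ᵢ−x̄)² = 633.478; SSW = ΣΣ(x−x̄ᵢ)² = 230.133
MSB = 633.478/2 = 316.7389; MSW = 230.133/15 = 15.3422
F = MSB/MSW = 20.6449
df = (2, 15)
p-value (upper-tail) = 0.00005
→ bracket: p<0.01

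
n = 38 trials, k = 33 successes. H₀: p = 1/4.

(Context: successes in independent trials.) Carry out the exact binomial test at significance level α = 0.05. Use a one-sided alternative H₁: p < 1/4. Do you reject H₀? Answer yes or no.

Exact binomial: n=38, k=33, p₀=1/4=0.2500
P(X≤33) from Σ C(n,i)·p₀^i·(1−p₀)^(n−i)
p-value (one-sided, H₁ less) = 1.00000
At α=0.05: p ≥ α → fail to reject H₀

reject H₀: no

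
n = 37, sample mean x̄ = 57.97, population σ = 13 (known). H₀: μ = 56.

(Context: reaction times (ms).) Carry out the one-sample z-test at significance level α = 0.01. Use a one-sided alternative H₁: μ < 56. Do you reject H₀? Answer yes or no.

SE = σ/√n = 13/√37 = 2.1372
z = (x̄−μ₀)/SE = (57.97−56)/2.1372 = 0.9218
p-value (one-sided, H₁ less) = 0.82168
At α=0.01: p ≥ α → fail to reject H₀

reject H₀: no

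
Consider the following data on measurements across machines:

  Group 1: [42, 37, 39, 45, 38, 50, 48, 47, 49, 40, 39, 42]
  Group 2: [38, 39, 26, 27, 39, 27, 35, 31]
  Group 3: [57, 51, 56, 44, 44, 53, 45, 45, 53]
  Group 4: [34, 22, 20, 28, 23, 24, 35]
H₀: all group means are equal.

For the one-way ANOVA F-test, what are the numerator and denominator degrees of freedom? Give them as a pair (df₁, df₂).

degrees of freedom = [3, 32]

k = 4 groups, N = 36 total
df = (k−1, N−k) = (4−1, 36−4) = (3, 32)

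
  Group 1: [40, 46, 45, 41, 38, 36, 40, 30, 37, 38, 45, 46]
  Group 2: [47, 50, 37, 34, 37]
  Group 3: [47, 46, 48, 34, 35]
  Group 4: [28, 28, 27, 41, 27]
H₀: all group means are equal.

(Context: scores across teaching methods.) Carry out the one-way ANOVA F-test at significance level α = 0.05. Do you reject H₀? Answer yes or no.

reject H₀: yes

Group means [40.17, 41.00, 42.00, 30.20], grand mean 38.815
SSB = Σnᵢ(x̄ᵢ−x̄)² = 467.607; SSW = ΣΣ(x−x̄ᵢ)² = 790.467
MSB = 467.607/3 = 155.8691; MSW = 790.467/23 = 34.3681
F = MSB/MSW = 4.5353
df = (3, 23)
p-value (upper-tail) = 0.01224
At α=0.05: p < α → reject H₀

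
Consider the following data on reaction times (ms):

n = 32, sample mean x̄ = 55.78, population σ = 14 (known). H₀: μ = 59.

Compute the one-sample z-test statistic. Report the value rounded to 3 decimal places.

test statistic = -1.301

SE = σ/√n = 14/√32 = 2.4749
z = (x̄−μ₀)/SE = (55.78−59)/2.4749 = -1.3011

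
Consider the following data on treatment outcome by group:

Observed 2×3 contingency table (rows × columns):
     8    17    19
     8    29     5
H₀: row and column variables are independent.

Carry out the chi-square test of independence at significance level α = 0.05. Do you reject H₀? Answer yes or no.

Row totals [44, 42], col totals [16, 46, 24], n=86
χ² = (8−8.19)²/8.19 + (17−23.53)²/23.53 + (19−12.28)²/12.28 + (8−7.81)²/7.81 + (29−22.47)²/22.47 + (5−11.72)²/11.72 = 11.2567
df = 2
p-value (upper-tail) = 0.00359
At α=0.05: p < α → reject H₀

reject H₀: yes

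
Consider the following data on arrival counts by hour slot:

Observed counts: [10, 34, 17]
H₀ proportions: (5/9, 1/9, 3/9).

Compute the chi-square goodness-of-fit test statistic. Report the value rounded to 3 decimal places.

n = 61; E_i = n·p_i = [33.89, 6.78, 20.33]
χ² = (10−33.89)²/33.89 + (34−6.78)²/6.78 + (17−20.33)²/20.33 = 126.7213
df = 2

test statistic = 126.721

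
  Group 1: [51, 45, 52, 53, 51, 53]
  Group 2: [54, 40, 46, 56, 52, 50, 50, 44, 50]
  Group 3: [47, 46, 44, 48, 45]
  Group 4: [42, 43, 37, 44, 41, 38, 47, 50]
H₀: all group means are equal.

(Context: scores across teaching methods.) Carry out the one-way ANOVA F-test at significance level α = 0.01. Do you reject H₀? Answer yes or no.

Group means [50.83, 49.11, 46.00, 42.75], grand mean 47.107
SSB = Σnᵢ(x̄ᵢ−x̄)² = 277.456; SSW = ΣΣ(x−x̄ᵢ)² = 387.222
MSB = 277.456/3 = 92.4854; MSW = 387.222/24 = 16.1343
F = MSB/MSW = 5.7322
df = (3, 24)
p-value (upper-tail) = 0.00418
At α=0.01: p < α → reject H₀

reject H₀: yes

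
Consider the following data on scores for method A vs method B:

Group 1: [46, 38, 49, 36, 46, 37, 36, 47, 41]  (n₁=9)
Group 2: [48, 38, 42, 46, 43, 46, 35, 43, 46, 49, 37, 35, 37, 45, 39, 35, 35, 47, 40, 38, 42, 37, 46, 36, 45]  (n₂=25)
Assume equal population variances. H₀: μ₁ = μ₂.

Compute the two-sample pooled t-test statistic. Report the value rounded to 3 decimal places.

test statistic = 0.307

x̄₁=41.778, s₁=5.239, n₁=9
x̄₂=41.200, s₂=4.699, n₂=25
s_p² = [8·5.239² + 24·4.699²]/32 = 23.4236
SE = √(s_p²·(1/9+1/25)) = 1.8814
t = (41.778−41.200)/1.8814 = 0.3071
df = 32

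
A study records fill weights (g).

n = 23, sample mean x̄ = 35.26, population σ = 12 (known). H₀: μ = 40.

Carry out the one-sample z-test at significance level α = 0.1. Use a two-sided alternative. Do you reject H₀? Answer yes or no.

SE = σ/√n = 12/√23 = 2.5022
z = (x̄−μ₀)/SE = (35.26−40)/2.5022 = -1.8944
p-value (two-sided) = 0.05818
At α=0.1: p < α → reject H₀

reject H₀: yes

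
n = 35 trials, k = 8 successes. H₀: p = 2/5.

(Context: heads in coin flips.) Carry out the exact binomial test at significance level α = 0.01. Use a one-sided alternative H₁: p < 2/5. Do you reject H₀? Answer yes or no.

Exact binomial: n=35, k=8, p₀=2/5=0.4000
P(X≤8) from Σ C(n,i)·p₀^i·(1−p₀)^(n−i)
p-value (one-sided, H₁ less) = 0.02595
At α=0.01: p ≥ α → fail to reject H₀

reject H₀: no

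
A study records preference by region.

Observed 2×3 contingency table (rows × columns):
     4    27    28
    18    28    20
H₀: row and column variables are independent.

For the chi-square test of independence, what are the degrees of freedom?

df = (r−1)(c−1) = (2−1)·(3−1) = 2

degrees of freedom = 2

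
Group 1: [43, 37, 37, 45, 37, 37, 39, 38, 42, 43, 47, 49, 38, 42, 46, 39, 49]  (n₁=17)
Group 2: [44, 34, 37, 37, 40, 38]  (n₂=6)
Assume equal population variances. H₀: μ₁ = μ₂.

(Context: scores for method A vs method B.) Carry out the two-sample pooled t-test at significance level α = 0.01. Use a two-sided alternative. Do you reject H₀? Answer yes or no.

x̄₁=41.647, s₁=4.315, n₁=17
x̄₂=38.333, s₂=3.386, n₂=6
s_p² = [16·4.315² + 5·3.386²]/21 = 16.9150
SE = √(s_p²·(1/17+1/6)) = 1.9530
t = (41.647−38.333)/1.9530 = 1.6967
df = 21
p-value (two-sided) = 0.10452
At α=0.01: p ≥ α → fail to reject H₀

reject H₀: no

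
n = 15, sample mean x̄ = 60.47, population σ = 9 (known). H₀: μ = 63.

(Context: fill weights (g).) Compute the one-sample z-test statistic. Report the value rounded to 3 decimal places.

SE = σ/√n = 9/√15 = 2.3238
z = (x̄−μ₀)/SE = (60.47−63)/2.3238 = -1.0887

test statistic = -1.089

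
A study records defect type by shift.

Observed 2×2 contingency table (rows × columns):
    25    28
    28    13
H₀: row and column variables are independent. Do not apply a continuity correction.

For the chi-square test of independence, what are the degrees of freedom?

degrees of freedom = 1

df = (r−1)(c−1) = (2−1)·(2−1) = 1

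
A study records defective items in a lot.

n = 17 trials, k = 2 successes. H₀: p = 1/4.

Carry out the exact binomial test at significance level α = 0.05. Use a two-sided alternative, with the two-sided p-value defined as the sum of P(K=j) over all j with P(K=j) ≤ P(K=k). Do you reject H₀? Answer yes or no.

Exact binomial: n=17, k=2, p₀=1/4=0.2500
P(X=j) = C(n,j)·p₀^j·(1−p₀)^(n−j); p = Σ P(X=j) over j with P(X=j) ≤ P(X=2)
p-value (two-sided) = 0.27078
At α=0.05: p ≥ α → fail to reject H₀

reject H₀: no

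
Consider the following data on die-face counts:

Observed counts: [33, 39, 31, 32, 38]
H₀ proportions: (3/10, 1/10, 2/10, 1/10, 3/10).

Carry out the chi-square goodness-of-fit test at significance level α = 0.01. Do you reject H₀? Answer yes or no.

reject H₀: yes

n = 173; E_i = n·p_i = [51.90, 17.30, 34.60, 17.30, 51.90]
χ² = (33−51.90)²/51.90 + (39−17.30)²/17.30 + (31−34.60)²/34.60 + (32−17.30)²/17.30 + (38−51.90)²/51.90 = 50.6898
df = 4
p-value (upper-tail) = 0.00000
At α=0.01: p < α → reject H₀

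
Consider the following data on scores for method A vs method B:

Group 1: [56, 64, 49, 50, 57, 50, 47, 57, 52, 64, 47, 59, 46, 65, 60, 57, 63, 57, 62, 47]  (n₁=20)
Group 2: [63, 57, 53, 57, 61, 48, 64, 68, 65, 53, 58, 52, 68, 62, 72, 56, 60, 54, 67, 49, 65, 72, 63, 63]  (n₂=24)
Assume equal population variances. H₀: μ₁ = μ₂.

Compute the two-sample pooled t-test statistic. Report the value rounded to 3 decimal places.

test statistic = -2.467

x̄₁=55.450, s₁=6.476, n₁=20
x̄₂=60.417, s₂=6.788, n₂=24
s_p² = [19·6.476² + 23·6.788²]/42 = 44.2091
SE = √(s_p²·(1/20+1/24)) = 2.0131
t = (55.450−60.417)/2.0131 = -2.4672
df = 42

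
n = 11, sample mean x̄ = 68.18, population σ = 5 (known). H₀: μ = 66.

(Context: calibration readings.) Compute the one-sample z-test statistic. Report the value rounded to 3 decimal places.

SE = σ/√n = 5/√11 = 1.5076
z = (x̄−μ₀)/SE = (68.18−66)/1.5076 = 1.4460

test statistic = 1.446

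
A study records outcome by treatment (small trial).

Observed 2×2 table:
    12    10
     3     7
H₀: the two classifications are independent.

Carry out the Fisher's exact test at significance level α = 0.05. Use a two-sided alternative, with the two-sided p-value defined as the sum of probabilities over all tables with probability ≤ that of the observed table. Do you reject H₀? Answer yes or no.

reject H₀: no

Margins: r₁=22, r₂=10, c₁=15, c₂=17, n=32
p_obs = C(22,12)·C(10,3)/C(32,15); sum pmf over tables with pmf ≤ p_obs
p-value (two-sided) = 0.26545
At α=0.05: p ≥ α → fail to reject H₀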